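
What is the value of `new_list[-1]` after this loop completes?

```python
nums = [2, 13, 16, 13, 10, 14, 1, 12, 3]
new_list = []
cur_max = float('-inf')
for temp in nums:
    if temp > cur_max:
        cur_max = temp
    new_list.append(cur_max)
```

Running max ends at 16
`new_list` takes the values: [] → [2] → [2, 13] → [2, 13, 16] → [2, 13, 16, 16] → [2, 13, 16, 16, 16] → [2, 13, 16, 16, 16, 16] → [2, 13, 16, 16, 16, 16, 16] → [2, 13, 16, 16, 16, 16, 16, 16] → [2, 13, 16, 16, 16, 16, 16, 16, 16]
So `new_list[-1]` = 16

Answer: 16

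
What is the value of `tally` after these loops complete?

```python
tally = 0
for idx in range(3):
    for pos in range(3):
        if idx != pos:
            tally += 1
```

3² - 3 (exclude diagonal)
`tally` takes the values: 0 → 1 → 2 → 3 → 4 → 5 → 6

Answer: 6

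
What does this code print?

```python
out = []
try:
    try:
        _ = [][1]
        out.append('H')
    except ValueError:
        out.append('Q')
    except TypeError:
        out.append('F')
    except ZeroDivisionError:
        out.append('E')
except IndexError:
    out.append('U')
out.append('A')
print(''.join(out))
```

Execution trace: 'U' (outer except IndexError) → 'A' (after the try/except). Output: UA

Answer: UA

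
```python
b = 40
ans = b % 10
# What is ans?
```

Trace:
`b = 40` → b = 40
`ans = b % 10` → ans = 0
So ans = 0

Answer: 0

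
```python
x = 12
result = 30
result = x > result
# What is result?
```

Trace:
`x = 12` → x = 12
`result = 30` → result = 30
`result = x > result` → result = False
So result = False

Answer: False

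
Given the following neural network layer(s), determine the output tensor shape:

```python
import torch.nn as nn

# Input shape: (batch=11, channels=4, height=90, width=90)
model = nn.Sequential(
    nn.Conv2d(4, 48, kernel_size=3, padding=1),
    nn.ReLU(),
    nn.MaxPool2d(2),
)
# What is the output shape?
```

Input: (11, 4, 90, 90) -> after Conv2d: (11, 48, 90, 90) -> after ReLU: (11, 48, 90, 90) -> Output: (11, 48, 45, 45)

Answer: (11, 48, 45, 45)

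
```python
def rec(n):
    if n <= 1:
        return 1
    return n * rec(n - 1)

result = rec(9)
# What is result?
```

rec(9) = 9 * 8 * 7 * 6 * 5 * 4 * 3 * 2 * 1 = 362880

Answer: 362880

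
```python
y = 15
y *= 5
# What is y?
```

Trace:
`y = 15` → y = 15
`y *= 5` → y = 75
So y = 75

Answer: 75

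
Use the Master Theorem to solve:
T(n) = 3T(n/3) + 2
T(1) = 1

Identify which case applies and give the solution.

a=3, b=3, f(n)=2. log_3(3) = 1. Since c=0 < 1, Case 1 applies: T(n) = Θ(n^log_b(a)) = O(n).

Answer: O(n) - Case 1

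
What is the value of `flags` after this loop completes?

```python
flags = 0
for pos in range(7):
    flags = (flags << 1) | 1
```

Build 7 consecutive 1-bits: 0b1111111
`flags` takes the values: 0 → 1 → 3 → 7 → 15 → 31 → 63 → 127

Answer: 127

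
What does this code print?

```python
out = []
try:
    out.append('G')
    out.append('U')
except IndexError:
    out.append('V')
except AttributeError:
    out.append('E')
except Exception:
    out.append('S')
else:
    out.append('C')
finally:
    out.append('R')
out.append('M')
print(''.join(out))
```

Execution trace: 'G' (try body) → 'U' (try body, no exception) → 'C' (else) → 'R' (finally) → 'M' (after the try/except). Output: GUCRM

Answer: GUCRM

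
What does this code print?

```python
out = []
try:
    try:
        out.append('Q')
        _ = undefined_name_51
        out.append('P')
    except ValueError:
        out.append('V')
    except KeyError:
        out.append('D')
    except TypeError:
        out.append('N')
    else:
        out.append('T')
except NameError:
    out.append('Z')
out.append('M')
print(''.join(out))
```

Execution trace: 'Q' (try body) → 'Z' (outer except NameError) → 'M' (after the try/except). Output: QZM

Answer: QZM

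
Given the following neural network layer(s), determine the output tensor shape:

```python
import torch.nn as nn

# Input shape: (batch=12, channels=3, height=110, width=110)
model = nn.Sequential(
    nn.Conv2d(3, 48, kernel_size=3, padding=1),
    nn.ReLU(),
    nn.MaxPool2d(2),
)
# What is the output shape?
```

Input: (12, 3, 110, 110) -> after Conv2d: (12, 48, 110, 110) -> after ReLU: (12, 48, 110, 110) -> Output: (12, 48, 55, 55)

Answer: (12, 48, 55, 55)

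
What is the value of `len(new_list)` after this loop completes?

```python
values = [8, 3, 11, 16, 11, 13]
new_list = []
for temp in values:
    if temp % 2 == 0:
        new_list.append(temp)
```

Count even numbers in [8, 3, 11, 16, 11, 13]
`new_list` takes the values: [] → [8] → [8, 16]
So `len(new_list)` = 2

Answer: 2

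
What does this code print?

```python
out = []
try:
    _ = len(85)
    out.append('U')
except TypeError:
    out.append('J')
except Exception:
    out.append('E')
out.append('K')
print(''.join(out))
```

Execution trace: 'J' (except TypeError) → 'K' (after the try/except). Output: JK

Answer: JK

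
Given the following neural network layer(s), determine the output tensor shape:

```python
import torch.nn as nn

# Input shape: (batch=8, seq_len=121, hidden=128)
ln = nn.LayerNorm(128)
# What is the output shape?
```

Input: (8, 121, 128) -> Output: (8, 121, 128)

Answer: (8, 121, 128)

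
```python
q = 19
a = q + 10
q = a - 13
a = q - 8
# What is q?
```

Trace:
`q = 19` → q = 19
`a = q + 10` → a = 29
`q = a - 13` → q = 16
`a = q - 8` → a = 8
So q = 16

Answer: 16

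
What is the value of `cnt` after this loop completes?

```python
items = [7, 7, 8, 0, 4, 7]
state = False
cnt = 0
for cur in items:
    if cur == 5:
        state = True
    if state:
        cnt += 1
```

Count elements after first 5 in [7, 7, 8, 0, 4, 7]
`cnt` takes the values: 0

Answer: 0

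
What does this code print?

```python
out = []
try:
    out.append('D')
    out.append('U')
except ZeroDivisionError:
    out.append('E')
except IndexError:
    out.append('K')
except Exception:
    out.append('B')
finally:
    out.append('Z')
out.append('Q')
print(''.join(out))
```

Execution trace: 'D' (try body) → 'U' (try body, no exception) → 'Z' (finally) → 'Q' (after the try/except). Output: DUZQ

Answer: DUZQ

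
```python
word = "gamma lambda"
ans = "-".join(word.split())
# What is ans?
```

Trace:
`word = "gamma lambda"` → word = 'gamma lambda'
`ans = "-".join(word.split())` → ans = 'gamma-lambda'
So ans = 'gamma-lambda'

Answer: 'gamma-lambda'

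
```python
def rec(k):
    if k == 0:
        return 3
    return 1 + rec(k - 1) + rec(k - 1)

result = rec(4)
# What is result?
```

rec(k) = 1 + 2·rec(k-1), rec(0)=3. Closed form: (3+1)·2^4 - 1 = 63.

Answer: 63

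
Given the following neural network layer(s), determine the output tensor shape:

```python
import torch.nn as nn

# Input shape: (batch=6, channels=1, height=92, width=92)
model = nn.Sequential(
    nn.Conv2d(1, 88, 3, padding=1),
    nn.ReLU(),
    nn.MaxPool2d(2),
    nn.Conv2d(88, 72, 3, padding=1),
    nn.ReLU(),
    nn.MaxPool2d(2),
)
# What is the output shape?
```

Input: (6, 1, 92, 92) -> after first Conv2d: (6, 88, 92, 92) -> after first MaxPool2d: (6, 88, 46, 46) -> after second Conv2d: (6, 72, 46, 46) -> Output: (6, 72, 23, 23)

Answer: (6, 72, 23, 23)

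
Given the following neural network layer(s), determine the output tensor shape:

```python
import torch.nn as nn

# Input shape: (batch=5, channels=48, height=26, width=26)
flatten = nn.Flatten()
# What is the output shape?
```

Input: (5, 48, 26, 26) -> Output: (5, 32448)

Answer: (5, 32448)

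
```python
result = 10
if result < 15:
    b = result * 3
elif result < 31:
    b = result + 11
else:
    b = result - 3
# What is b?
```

Trace:
`result = 10` → result = 10
`if result < 15: ...` → result < 15 is True → b = 30
So b = 30

Answer: 30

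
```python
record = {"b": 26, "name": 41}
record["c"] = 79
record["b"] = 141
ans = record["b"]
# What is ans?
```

Trace:
`record = {"b": 26, "name": 41}` → record = {'b': 26, 'name': 41}
`record["c"] = 79` → record = {'b': 26, 'name': 41, 'c': 79}
`record["b"] = 141` → record = {'b': 141, 'name': 41, 'c': 79}
`ans = record["b"]` → ans = 141
So ans = 141

Answer: 141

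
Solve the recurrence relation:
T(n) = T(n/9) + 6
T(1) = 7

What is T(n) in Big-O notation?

Each step divides n by 9 and adds 6. After log_9(n) steps we reach T(1)=7. So T(n) = 6·log_9(n) + 7 = O(log n).

Answer: O(log n)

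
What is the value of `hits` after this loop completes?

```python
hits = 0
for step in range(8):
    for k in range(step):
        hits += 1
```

Triangle number: 0+1+2+...+7
`hits` takes the values: 0 → 1 → 2 → 3 → 4 → 5 → 6 → 7 → 8 → 9 → 10 → 11 → 12 → 13 → 14 → 15 → 16 → 17 → 18 → 19 → 20 → 21 → 22 → 23 → 24 → 25 → 26 → 27 → 28

Answer: 28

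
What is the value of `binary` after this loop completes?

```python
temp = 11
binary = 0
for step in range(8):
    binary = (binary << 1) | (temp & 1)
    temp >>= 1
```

Reverse lowest 8 bits of 11
`binary` takes the values: 0 → 1 → 3 → 6 → 13 → 26 → 52 → 104 → 208

Answer: 208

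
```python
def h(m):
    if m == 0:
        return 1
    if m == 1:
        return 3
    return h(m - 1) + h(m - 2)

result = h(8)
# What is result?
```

Build up from base cases: h(0)=1, h(1)=3, h(2)=4, h(3)=7, h(4)=11, h(5)=18, h(6)=29, ..., h(8)=76

Answer: 76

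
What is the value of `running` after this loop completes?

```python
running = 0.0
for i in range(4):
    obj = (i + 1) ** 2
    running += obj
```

Sum of squared losses 1² + 2² + ... + 4²
`running` takes the values: 0.0 → 1.0 → 5.0 → 14.0 → 30.0

Answer: 30.0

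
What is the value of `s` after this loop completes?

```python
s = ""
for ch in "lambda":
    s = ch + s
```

Reverse 'lambda'
`s` takes the values: "" → "l" → "al" → "mal" → "bmal" → "dbmal" → "adbmal"

Answer: "adbmal"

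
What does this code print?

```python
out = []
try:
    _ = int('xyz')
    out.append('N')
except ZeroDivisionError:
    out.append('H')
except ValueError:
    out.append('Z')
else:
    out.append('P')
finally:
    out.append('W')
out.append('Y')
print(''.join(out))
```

Execution trace: 'Z' (except ValueError) → 'W' (finally) → 'Y' (after the try/except). Output: ZWY

Answer: ZWY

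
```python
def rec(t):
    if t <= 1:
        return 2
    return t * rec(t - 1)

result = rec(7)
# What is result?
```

rec(7) = 7 * 6 * 5 * 4 * 3 * 2 * 2 = 10080

Answer: 10080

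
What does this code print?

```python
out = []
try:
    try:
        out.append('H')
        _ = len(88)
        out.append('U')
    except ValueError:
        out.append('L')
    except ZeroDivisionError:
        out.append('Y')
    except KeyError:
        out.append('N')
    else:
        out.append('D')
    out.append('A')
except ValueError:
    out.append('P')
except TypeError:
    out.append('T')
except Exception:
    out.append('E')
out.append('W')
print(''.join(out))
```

Execution trace: 'H' (inner try body) → 'T' (except TypeError) → 'W' (after the try/except). Output: HTW

Answer: HTW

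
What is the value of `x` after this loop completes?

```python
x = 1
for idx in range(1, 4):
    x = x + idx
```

Start at 1, add 1 through 3
`x` takes the values: 1 → 2 → 4 → 7

Answer: 7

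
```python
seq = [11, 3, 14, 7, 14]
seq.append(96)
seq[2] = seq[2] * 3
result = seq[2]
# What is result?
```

Trace:
`seq = [11, 3, 14, 7, 14]` → seq = [11, 3, 14, 7, 14]
`seq.append(96)` → seq = [11, 3, 14, 7, 14, 96]
`seq[2] = seq[2] * 3` → seq = [11, 3, 42, 7, 14, 96]
`result = seq[2]` → result = 42
So result = 42

Answer: 42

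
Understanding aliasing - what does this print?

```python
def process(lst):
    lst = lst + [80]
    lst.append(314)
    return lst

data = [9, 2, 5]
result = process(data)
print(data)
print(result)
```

Key concept: rebinding parameter vs mutation.
Step by step:
`data = [9, 2, 5]` → data = [9, 2, 5]
`result = process(data)` → result = [9, 2, 5, 80, 314]
`print(data)` → prints [9, 2, 5]
`print(result)` → prints [9, 2, 5, 80, 314]

Answer:
[9, 2, 5]
[9, 2, 5, 80, 314]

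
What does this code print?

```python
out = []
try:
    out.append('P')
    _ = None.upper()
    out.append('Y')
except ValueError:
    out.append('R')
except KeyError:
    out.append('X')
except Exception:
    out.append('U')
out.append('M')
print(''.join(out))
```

Execution trace: 'P' (try body) → 'U' (except Exception) → 'M' (after the try/except). Output: PUM

Answer: PUM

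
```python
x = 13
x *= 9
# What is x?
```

Trace:
`x = 13` → x = 13
`x *= 9` → x = 117
So x = 117

Answer: 117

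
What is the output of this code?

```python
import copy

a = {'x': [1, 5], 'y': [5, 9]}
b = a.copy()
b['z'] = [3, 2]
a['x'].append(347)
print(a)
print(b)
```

Key concept: shallow copy of dict with mutable values.
Step by step:
`a = {'x': [1, 5], 'y': [5, 9]}` → a = {'x': [1, 5], 'y': [5, 9]}
`b = a.copy()` → b = {'x': [1, 5], 'y': [5, 9]}
`b['z'] = [3, 2]` → b = {'x': [1, 5], 'y': [5, 9], 'z': [3, 2]}
`a['x'].append(347)` → a = {'x': [1, 5, 347], 'y': [5, 9]}; b = {'x': [1, 5, 347], 'y': [5, 9], 'z': [3, 2]}
`print(a)` → prints {'x': [1, 5, 347], 'y': [5, 9]}
`print(b)` → prints {'x': [1, 5, 347], 'y': [5, 9], 'z': [3, 2]}

Answer:
{'x': [1, 5, 347], 'y': [5, 9]}
{'x': [1, 5, 347], 'y': [5, 9], 'z': [3, 2]}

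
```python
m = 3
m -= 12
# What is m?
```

Trace:
`m = 3` → m = 3
`m -= 12` → m = -9
So m = -9

Answer: -9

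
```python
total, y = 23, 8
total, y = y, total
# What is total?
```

Trace:
`total, y = 23, 8` → total = 23; y = 8
`total, y = y, total` → total = 8; y = 23
So total = 8

Answer: 8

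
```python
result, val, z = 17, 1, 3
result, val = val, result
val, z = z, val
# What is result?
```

Trace:
`result, val, z = 17, 1, 3` → result = 17; val = 1; z = 3
`result, val = val, result` → result = 1; val = 17
`val, z = z, val` → val = 3; z = 17
So result = 1

Answer: 1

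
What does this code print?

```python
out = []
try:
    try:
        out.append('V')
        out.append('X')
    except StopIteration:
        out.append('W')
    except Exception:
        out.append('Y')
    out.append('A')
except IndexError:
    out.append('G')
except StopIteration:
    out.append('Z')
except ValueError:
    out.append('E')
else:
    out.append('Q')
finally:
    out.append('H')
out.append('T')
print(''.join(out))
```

Execution trace: 'V' (inner try body) → 'X' (inner try body, no exception) → 'A' (try body, no exception) → 'Q' (else) → 'H' (finally) → 'T' (after the try/except). Output: VXAQHT

Answer: VXAQHT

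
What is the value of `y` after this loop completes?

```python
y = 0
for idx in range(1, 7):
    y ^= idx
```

XOR of 1 to 6
`y` takes the values: 0 → 1 → 3 → 0 → 4 → 1 → 7

Answer: 7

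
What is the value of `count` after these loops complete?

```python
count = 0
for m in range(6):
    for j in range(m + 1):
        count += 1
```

Triangle: 1 + 2 + ... + 6
`count` takes the values: 0 → 1 → 2 → 3 → 4 → 5 → 6 → 7 → 8 → 9 → 10 → 11 → 12 → 13 → 14 → 15 → 16 → 17 → 18 → 19 → 20 → 21

Answer: 21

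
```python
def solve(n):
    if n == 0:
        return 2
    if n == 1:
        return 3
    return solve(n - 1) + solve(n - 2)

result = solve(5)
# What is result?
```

Build up from base cases: solve(0)=2, solve(1)=3, solve(2)=5, solve(3)=8, solve(4)=13, solve(5)=21

Answer: 21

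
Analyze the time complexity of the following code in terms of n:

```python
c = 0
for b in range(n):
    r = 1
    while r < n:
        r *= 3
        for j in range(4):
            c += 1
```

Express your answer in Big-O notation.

Each loop level contributes: n × log n × 1. Multiplying the contributions gives O(n log n).

Answer: O(n log n)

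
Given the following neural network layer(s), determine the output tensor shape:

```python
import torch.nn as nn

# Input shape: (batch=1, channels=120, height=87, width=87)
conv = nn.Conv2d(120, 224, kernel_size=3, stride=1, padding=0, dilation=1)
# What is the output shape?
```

Input: (1, 120, 87, 87) -> Output: (1, 224, 85, 85)

Answer: (1, 224, 85, 85)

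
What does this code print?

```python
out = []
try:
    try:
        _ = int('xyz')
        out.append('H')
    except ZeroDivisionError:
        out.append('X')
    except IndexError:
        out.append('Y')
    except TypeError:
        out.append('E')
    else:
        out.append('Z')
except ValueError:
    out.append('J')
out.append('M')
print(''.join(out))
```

Execution trace: 'J' (outer except ValueError) → 'M' (after the try/except). Output: JM

Answer: JM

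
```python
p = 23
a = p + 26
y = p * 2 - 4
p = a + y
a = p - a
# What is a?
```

Trace:
`p = 23` → p = 23
`a = p + 26` → a = 49
`y = p * 2 - 4` → y = 42
`p = a + y` → p = 91
`a = p - a` → a = 42
So a = 42

Answer: 42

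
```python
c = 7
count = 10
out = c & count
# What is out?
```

Trace:
`c = 7` → c = 7
`count = 10` → count = 10
`out = c & count` → out = 2
So out = 2

Answer: 2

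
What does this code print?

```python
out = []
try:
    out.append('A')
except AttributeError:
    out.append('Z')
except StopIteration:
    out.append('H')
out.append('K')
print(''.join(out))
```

Execution trace: 'A' (try body, no exception) → 'K' (after the try/except). Output: AK

Answer: AK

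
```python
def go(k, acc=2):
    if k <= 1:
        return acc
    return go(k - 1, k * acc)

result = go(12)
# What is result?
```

Accumulator trace (n, acc): (12, 2) -> (11, 24) -> (10, 264) -> (9, 2640) -> (8, 23760) -> (7, 190080) -> (6, 1330560) -> (5, 7983360) -> (4, 39916800) -> (3, 159667200) -> (2, 479001600) -> (1, 958003200) -> return 958003200

Answer: 958003200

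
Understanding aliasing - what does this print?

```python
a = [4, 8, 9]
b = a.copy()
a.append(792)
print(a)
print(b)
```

Key concept: list.copy() creates independent copy.
Step by step:
`a = [4, 8, 9]` → a = [4, 8, 9]
`b = a.copy()` → b = [4, 8, 9]
`a.append(792)` → a = [4, 8, 9, 792]
`print(a)` → prints [4, 8, 9, 792]
`print(b)` → prints [4, 8, 9]

Answer:
[4, 8, 9, 792]
[4, 8, 9]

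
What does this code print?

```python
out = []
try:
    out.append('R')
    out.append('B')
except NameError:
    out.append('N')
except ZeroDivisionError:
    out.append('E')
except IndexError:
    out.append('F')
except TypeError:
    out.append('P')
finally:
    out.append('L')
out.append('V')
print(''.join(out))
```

Execution trace: 'R' (try body) → 'B' (try body, no exception) → 'L' (finally) → 'V' (after the try/except). Output: RBLV

Answer: RBLV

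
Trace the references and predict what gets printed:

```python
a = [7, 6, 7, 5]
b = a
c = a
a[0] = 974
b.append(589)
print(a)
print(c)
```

Key concept: multiple aliases.
Step by step:
`a = [7, 6, 7, 5]` → a = [7, 6, 7, 5]
`b = a` → b = [7, 6, 7, 5] (same object as a)
`c = a` → c = [7, 6, 7, 5] (same object as a, b)
`a[0] = 974` → a = [974, 6, 7, 5] (same object as b, c); b = [974, 6, 7, 5] (same object as a, c); c = [974, 6, 7, 5] (same object as a, b)
`b.append(589)` → a = [974, 6, 7, 5, 589] (same object as b, c); b = [974, 6, 7, 5, 589] (same object as a, c); c = [974, 6, 7, 5, 589] (same object as a, b)
`print(a)` → prints [974, 6, 7, 5, 589]
`print(c)` → prints [974, 6, 7, 5, 589]

Answer:
[974, 6, 7, 5, 589]
[974, 6, 7, 5, 589]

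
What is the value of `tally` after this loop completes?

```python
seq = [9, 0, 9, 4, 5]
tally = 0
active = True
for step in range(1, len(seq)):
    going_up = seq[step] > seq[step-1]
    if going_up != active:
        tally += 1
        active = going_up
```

Count direction changes in [9, 0, 9, 4, 5]
`tally` takes the values: 0 → 1 → 2 → 3 → 4

Answer: 4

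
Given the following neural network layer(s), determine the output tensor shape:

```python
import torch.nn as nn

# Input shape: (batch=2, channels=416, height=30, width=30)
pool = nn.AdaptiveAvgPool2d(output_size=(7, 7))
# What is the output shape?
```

Input: (2, 416, 30, 30) -> Output: (2, 416, 7, 7)

Answer: (2, 416, 7, 7)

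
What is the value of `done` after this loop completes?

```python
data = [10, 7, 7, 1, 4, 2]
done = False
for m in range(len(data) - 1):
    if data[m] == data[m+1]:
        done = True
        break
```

Check consecutive duplicates in [10, 7, 7, 1, 4, 2]
`done` takes the values: False → True

Answer: True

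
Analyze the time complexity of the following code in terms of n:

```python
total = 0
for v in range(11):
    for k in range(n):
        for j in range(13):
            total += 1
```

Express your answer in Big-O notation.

Each loop level contributes: 1 × n × 1. Multiplying the contributions gives O(n).

Answer: O(n)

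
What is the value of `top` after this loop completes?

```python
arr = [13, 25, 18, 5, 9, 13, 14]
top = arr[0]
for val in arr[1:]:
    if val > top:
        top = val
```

Maximum of [13, 25, 18, 5, 9, 13, 14]
`top` takes the values: 13 → 25

Answer: 25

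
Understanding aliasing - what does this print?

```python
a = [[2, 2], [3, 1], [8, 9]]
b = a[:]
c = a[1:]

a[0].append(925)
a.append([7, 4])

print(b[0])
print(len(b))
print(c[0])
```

Key concept: slice with nested mutation.
Step by step:
`a = [[2, 2], [3, 1], [8, 9]]` → a = [[2, 2], [3, 1], [8, 9]]
`b = a[:]` → b = [[2, 2], [3, 1], [8, 9]]
`c = a[1:]` → c = [[3, 1], [8, 9]]
`a[0].append(925)` → a = [[2, 2, 925], [3, 1], [8, 9]]; b = [[2, 2, 925], [3, 1], [8, 9]]
`a.append([7, 4])` → a = [[2, 2, 925], [3, 1], [8, 9], [7, 4]]
`print(b[0])` → prints [2, 2, 925]
`print(len(b))` → prints 3
`print(c[0])` → prints [3, 1]

Answer:
[2, 2, 925]
3
[3, 1]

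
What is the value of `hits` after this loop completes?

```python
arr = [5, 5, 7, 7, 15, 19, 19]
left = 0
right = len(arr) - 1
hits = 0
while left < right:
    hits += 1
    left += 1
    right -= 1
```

Iterations until pointers meet (list length 7)
`hits` takes the values: 0 → 1 → 2 → 3

Answer: 3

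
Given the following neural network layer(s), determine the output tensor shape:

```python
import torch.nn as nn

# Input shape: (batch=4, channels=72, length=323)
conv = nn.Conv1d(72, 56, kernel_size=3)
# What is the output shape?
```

Input: (4, 72, 323) -> Output: (4, 56, 321)

Answer: (4, 56, 321)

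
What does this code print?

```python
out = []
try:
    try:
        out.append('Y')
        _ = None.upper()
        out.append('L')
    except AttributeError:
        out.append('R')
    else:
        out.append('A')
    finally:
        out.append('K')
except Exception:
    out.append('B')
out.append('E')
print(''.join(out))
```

Execution trace: 'Y' (inner try body) → 'R' (inner except AttributeError) → 'K' (inner finally) → 'E' (after the try/except). Output: YRKE

Answer: YRKE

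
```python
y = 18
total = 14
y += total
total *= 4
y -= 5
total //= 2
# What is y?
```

Trace:
`y = 18` → y = 18
`total = 14` → total = 14
`y += total` → y = 32
`total *= 4` → total = 56
`y -= 5` → y = 27
`total //= 2` → total = 28
So y = 27

Answer: 27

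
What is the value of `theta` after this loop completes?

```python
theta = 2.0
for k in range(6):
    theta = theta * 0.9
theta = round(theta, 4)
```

Exponential decay: 2.0 * 0.9^6
`theta` takes the values: 2.0 → 1.8 → 1.62 → 1.458 → 1.3122 → 1.18098 → 1.062882 → 1.0629

Answer: 1.0629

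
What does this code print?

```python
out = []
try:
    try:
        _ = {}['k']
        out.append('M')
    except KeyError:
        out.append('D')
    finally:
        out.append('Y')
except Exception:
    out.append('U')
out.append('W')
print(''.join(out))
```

Execution trace: 'D' (inner except KeyError) → 'Y' (inner finally) → 'W' (after the try/except). Output: DYW

Answer: DYW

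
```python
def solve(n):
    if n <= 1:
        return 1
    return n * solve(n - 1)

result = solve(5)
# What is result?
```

solve(5) = 5 * 4 * 3 * 2 * 1 = 120

Answer: 120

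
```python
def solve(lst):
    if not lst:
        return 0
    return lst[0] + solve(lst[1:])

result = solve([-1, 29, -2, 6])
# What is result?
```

(-1) + 29 + (-2) + 6 + 0 = 32

Answer: 32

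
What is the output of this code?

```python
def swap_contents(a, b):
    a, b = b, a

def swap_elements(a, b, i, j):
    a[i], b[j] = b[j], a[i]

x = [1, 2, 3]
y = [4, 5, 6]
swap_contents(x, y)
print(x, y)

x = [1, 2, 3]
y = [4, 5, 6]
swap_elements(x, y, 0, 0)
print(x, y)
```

Key concept: parameter rebinding vs mutation.
Step by step:
`x = [1, 2, 3]` → x = [1, 2, 3]
`y = [4, 5, 6]` → y = [4, 5, 6]
`swap_contents(x, y)` → no visible change to tracked variables
`print(x, y)` → prints [1, 2, 3] [4, 5, 6]
`x = [1, 2, 3]` → x = [1, 2, 3]
`y = [4, 5, 6]` → y = [4, 5, 6]
`swap_elements(x, y, 0, 0)` → x = [4, 2, 3]; y = [1, 5, 6]
`print(x, y)` → prints [4, 2, 3] [1, 5, 6]

Answer:
[1, 2, 3] [4, 5, 6]
[4, 2, 3] [1, 5, 6]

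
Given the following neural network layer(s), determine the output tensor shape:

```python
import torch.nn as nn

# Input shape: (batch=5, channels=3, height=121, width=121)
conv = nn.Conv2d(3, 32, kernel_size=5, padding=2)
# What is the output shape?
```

Input: (5, 3, 121, 121) -> Output: (5, 32, 121, 121)

Answer: (5, 32, 121, 121)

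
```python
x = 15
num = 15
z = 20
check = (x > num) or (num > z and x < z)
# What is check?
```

Trace:
`x = 15` → x = 15
`num = 15` → num = 15
`z = 20` → z = 20
`check = (x > num) or (num > z and x < z)` → check = False
So check = False

Answer: False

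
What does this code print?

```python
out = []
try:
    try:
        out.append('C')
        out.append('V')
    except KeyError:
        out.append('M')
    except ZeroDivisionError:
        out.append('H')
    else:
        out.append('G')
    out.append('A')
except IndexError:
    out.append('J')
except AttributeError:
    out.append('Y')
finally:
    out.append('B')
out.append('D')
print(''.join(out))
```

Execution trace: 'C' (inner try body) → 'V' (inner try body, no exception) → 'G' (inner else) → 'A' (try body, no exception) → 'B' (finally) → 'D' (after the try/except). Output: CVGABD

Answer: CVGABD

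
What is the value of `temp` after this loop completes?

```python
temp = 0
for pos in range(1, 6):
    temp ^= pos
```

XOR of 1 to 5
`temp` takes the values: 0 → 1 → 3 → 0 → 4 → 1

Answer: 1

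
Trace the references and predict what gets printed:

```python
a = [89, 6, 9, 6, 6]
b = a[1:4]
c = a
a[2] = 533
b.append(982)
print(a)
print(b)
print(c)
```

Key concept: slice vs alias.
Step by step:
`a = [89, 6, 9, 6, 6]` → a = [89, 6, 9, 6, 6]
`b = a[1:4]` → b = [6, 9, 6]
`c = a` → c = [89, 6, 9, 6, 6] (same object as a)
`a[2] = 533` → a = [89, 6, 533, 6, 6] (same object as c); c = [89, 6, 533, 6, 6] (same object as a)
`b.append(982)` → b = [6, 9, 6, 982]
`print(a)` → prints [89, 6, 533, 6, 6]
`print(b)` → prints [6, 9, 6, 982]
`print(c)` → prints [89, 6, 533, 6, 6]

Answer:
[89, 6, 533, 6, 6]
[6, 9, 6, 982]
[89, 6, 533, 6, 6]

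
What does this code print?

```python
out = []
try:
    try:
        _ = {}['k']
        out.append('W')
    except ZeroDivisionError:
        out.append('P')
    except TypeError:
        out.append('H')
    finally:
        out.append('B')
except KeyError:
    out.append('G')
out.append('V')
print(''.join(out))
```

Execution trace: 'B' (inner finally) → 'G' (outer except KeyError) → 'V' (after the try/except). Output: BGV

Answer: BGV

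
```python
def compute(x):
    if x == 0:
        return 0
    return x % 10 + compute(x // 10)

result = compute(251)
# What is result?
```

Sum of digits of 251: 1 + 5 + 2 = 8

Answer: 8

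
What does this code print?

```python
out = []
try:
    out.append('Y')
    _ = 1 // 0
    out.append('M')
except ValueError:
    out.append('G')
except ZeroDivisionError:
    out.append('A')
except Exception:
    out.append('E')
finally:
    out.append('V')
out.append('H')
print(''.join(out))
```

Execution trace: 'Y' (try body) → 'A' (except ZeroDivisionError) → 'V' (finally) → 'H' (after the try/except). Output: YAVH

Answer: YAVH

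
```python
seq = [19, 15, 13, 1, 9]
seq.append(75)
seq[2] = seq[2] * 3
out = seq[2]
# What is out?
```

Trace:
`seq = [19, 15, 13, 1, 9]` → seq = [19, 15, 13, 1, 9]
`seq.append(75)` → seq = [19, 15, 13, 1, 9, 75]
`seq[2] = seq[2] * 3` → seq = [19, 15, 39, 1, 9, 75]
`out = seq[2]` → out = 39
So out = 39

Answer: 39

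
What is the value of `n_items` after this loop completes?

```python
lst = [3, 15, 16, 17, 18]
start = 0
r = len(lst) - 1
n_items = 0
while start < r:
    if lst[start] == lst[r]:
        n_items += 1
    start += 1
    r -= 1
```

Count matching pairs from ends
`n_items` takes the values: 0

Answer: 0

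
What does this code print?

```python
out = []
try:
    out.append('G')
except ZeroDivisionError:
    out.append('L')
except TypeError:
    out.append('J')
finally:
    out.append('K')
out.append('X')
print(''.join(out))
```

Execution trace: 'G' (try body, no exception) → 'K' (finally) → 'X' (after the try/except). Output: GKX

Answer: GKX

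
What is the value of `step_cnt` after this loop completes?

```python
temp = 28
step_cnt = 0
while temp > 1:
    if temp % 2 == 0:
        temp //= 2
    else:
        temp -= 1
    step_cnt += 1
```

Steps to reduce 28 to 1
`step_cnt` takes the values: 0 → 1 → 2 → 3 → 4 → 5 → 6

Answer: 6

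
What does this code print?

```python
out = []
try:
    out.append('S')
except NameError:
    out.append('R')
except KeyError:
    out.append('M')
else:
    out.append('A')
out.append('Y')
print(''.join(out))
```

Execution trace: 'S' (try body, no exception) → 'A' (else) → 'Y' (after the try/except). Output: SAY

Answer: SAY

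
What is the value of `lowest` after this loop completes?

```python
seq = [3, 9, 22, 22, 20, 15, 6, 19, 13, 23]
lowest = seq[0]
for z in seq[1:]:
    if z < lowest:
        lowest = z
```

Minimum of [3, 9, 22, 22, 20, 15, 6, 19, 13, 23]
`lowest` takes the values: 3

Answer: 3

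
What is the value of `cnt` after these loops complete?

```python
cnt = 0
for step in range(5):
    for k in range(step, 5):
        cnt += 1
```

Upper triangle: 5 + 4 + ... + 1
`cnt` takes the values: 0 → 1 → 2 → 3 → 4 → 5 → 6 → 7 → 8 → 9 → 10 → 11 → 12 → 13 → 14 → 15

Answer: 15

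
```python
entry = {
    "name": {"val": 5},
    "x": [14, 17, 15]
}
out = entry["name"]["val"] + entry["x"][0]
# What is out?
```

Trace:
`entry = { ...` → entry = {'name': {'val': 5}, 'x': [14, 17, 15]}
`out = entry["name"]["val"] + entry["x"][0]` → out = 19
So out = 19

Answer: 19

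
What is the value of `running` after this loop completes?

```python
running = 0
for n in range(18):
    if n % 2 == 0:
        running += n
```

Sum of even numbers 0 to 17
`running` takes the values: 0 → 2 → 6 → 12 → 20 → 30 → 42 → 56 → 72

Answer: 72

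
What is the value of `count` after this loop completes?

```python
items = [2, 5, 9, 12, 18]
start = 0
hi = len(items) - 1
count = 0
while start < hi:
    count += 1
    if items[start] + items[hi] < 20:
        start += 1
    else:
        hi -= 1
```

Steps to find pair summing to 20
`count` takes the values: 0 → 1 → 2 → 3 → 4

Answer: 4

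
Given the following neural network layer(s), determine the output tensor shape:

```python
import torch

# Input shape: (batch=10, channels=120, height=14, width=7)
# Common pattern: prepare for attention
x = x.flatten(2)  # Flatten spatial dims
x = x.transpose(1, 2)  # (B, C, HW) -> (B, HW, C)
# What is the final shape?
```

Input: (10, 120, 14, 7) -> after flatten(2): (10, 120, 98) -> Output: (10, 98, 120)

Answer: (10, 98, 120)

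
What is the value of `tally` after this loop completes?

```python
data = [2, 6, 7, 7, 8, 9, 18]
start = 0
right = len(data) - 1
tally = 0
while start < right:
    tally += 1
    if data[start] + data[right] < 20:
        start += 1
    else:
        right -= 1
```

Steps to find pair summing to 20
`tally` takes the values: 0 → 1 → 2 → 3 → 4 → 5 → 6

Answer: 6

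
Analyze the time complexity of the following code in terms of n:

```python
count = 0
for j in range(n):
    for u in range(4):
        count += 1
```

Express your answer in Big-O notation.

Each loop level contributes: n × 1. Multiplying the contributions gives O(n).

Answer: O(n)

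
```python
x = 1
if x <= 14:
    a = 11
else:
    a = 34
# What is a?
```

Trace:
`x = 1` → x = 1
`if x <= 14: ...` → x <= 14 is True → a = 11
So a = 11

Answer: 11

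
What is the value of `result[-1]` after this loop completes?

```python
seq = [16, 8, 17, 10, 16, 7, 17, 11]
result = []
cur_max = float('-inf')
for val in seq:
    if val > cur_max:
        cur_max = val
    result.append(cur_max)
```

Running max ends at 17
`result` takes the values: [] → [16] → [16, 16] → [16, 16, 17] → [16, 16, 17, 17] → [16, 16, 17, 17, 17] → [16, 16, 17, 17, 17, 17] → [16, 16, 17, 17, 17, 17, 17] → [16, 16, 17, 17, 17, 17, 17, 17]
So `result[-1]` = 17

Answer: 17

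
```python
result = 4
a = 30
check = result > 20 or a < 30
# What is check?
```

Trace:
`result = 4` → result = 4
`a = 30` → a = 30
`check = result > 20 or a < 30` → check = False
So check = False

Answer: False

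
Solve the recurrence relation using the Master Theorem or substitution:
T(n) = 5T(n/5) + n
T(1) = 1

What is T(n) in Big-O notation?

By Master Theorem: a=5, b=5, f(n)=n. Since log_5(5) = 1 and f(n) = Θ(n^1), Case 2 applies. T(n) = O(n log n).

Answer: O(n log n)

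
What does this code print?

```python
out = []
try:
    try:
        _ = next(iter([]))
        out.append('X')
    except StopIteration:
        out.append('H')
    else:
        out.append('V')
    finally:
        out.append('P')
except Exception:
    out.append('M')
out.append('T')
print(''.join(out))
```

Execution trace: 'H' (inner except StopIteration) → 'P' (inner finally) → 'T' (after the try/except). Output: HPT

Answer: HPT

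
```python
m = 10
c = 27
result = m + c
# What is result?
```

Trace:
`m = 10` → m = 10
`c = 27` → c = 27
`result = m + c` → result = 37
So result = 37

Answer: 37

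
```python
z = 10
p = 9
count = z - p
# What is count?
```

Trace:
`z = 10` → z = 10
`p = 9` → p = 9
`count = z - p` → count = 1
So count = 1

Answer: 1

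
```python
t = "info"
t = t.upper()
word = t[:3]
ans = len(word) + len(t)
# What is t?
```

Trace:
`t = "info"` → t = 'info'
`t = t.upper()` → t = 'INFO'
`word = t[:3]` → word = 'INF'
`ans = len(word) + len(t)` → ans = 7
So t = 'INFO'

Answer: 'INFO'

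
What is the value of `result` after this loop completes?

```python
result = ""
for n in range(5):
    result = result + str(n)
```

Concatenate digits 0 to 4
`result` takes the values: "" → "0" → "01" → "012" → "0123" → "01234"

Answer: "01234"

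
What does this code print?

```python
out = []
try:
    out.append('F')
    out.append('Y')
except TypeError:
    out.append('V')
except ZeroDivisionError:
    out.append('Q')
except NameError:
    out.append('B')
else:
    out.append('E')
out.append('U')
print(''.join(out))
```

Execution trace: 'F' (try body) → 'Y' (try body, no exception) → 'E' (else) → 'U' (after the try/except). Output: FYEU

Answer: FYEU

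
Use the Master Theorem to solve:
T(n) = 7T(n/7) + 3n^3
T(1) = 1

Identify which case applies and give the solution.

a=7, b=7, f(n)=3n^3. log_7(7) = 1. Since c=3 > 1 and the regularity condition holds (7(n/7)^3 = (7/7^3)n^3 with 7/7^3 < 1), Case 3 applies: T(n) = Θ(f(n)) = O(n^3).

Answer: O(n^3) - Case 3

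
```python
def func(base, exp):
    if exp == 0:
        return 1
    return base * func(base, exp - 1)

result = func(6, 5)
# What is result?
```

func(6, 5) = 6 * 6 * 6 * 6 * 6 = 7776

Answer: 7776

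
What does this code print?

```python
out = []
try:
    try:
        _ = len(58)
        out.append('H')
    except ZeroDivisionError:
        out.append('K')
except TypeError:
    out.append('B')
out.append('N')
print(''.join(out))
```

Execution trace: 'B' (outer except TypeError) → 'N' (after the try/except). Output: BN

Answer: BN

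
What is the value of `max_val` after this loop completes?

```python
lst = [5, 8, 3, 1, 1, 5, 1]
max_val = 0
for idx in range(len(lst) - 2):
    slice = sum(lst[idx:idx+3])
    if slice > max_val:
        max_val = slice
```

Max sum of 3-element window in [5, 8, 3, 1, 1, 5, 1]
`max_val` takes the values: 0 → 16

Answer: 16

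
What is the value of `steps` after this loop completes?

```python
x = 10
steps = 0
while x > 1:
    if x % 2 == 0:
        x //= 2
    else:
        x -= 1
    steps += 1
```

Steps to reduce 10 to 1
`steps` takes the values: 0 → 1 → 2 → 3 → 4

Answer: 4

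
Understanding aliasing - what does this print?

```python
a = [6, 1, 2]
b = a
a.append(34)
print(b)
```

Key concept: basic list aliasing.
Step by step:
`a = [6, 1, 2]` → a = [6, 1, 2]
`b = a` → b = [6, 1, 2] (same object as a)
`a.append(34)` → a = [6, 1, 2, 34] (same object as b); b = [6, 1, 2, 34] (same object as a)
`print(b)` → prints [6, 1, 2, 34]

Answer: [6, 1, 2, 34]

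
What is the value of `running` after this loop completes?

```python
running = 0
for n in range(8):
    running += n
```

Sum of 0 to 7 = 28
`running` takes the values: 0 → 1 → 3 → 6 → 10 → 15 → 21 → 28

Answer: 28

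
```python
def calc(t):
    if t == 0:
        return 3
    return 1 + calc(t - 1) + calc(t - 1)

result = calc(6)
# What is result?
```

calc(t) = 1 + 2·calc(t-1), calc(0)=3. Closed form: (3+1)·2^6 - 1 = 255.

Answer: 255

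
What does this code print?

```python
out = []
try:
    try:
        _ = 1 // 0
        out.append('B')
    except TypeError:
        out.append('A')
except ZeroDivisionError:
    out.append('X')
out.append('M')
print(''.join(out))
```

Execution trace: 'X' (outer except ZeroDivisionError) → 'M' (after the try/except). Output: XM

Answer: XM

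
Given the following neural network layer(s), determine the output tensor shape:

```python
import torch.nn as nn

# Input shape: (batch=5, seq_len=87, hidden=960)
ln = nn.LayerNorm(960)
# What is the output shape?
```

Input: (5, 87, 960) -> Output: (5, 87, 960)

Answer: (5, 87, 960)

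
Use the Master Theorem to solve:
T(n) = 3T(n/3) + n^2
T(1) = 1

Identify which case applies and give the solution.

a=3, b=3, f(n)=n^2. log_3(3) = 1. Since c=2 > 1 and the regularity condition holds (3(n/3)^2 = (3/3^2)n^2 with 3/3^2 < 1), Case 3 applies: T(n) = Θ(f(n)) = O(n^2).

Answer: O(n^2) - Case 3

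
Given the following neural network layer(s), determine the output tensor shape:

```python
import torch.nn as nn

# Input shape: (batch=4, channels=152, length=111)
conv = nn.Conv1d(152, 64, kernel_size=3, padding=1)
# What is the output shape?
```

Input: (4, 152, 111) -> Output: (4, 64, 111)

Answer: (4, 64, 111)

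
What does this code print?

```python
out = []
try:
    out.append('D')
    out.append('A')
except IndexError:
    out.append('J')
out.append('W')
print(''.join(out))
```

Execution trace: 'D' (try body) → 'A' (try body, no exception) → 'W' (after the try/except). Output: DAW

Answer: DAW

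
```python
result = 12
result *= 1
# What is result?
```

Trace:
`result = 12` → result = 12
`result *= 1` → result = 12
So result = 12

Answer: 12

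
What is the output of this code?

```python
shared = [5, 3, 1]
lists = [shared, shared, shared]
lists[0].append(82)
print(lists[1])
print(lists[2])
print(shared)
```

Key concept: list of same reference.
Step by step:
`shared = [5, 3, 1]` → shared = [5, 3, 1]
`lists = [shared, shared, shared]` → lists = [[5, 3, 1], [5, 3, 1], [5, 3, 1]]
`lists[0].append(82)` → shared = [5, 3, 1, 82]; lists = [[5, 3, 1, 82], [5, 3, 1, 82], [5, 3, 1, 82]]
`print(lists[1])` → prints [5, 3, 1, 82]
`print(lists[2])` → prints [5, 3, 1, 82]
`print(shared)` → prints [5, 3, 1, 82]

Answer:
[5, 3, 1, 82]
[5, 3, 1, 82]
[5, 3, 1, 82]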